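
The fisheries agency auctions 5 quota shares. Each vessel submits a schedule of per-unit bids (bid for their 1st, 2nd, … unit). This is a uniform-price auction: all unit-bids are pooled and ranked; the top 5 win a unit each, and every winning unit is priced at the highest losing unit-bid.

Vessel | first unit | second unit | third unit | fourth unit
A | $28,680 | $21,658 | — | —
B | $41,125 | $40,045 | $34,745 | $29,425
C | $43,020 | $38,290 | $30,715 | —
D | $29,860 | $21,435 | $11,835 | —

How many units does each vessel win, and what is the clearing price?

Merging the schedules and taking the best 5: 43,020 (C-1), 41,125 (B-1), 40,045 (B-2), 38,290 (C-2), 34,745 (B-3)
First bid not allocated: $30,715.
Allocation: B 3, C 2.

B 3, C 2; clearing price $30,715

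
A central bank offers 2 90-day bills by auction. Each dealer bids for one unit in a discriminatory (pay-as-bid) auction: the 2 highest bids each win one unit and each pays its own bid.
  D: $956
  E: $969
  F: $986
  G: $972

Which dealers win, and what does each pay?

Sorting: 986 (F), 972 (G), 969 (E), 956 (D)
The 2 highest are F, G.
Each winner pays its own bid: F $986, G $972.

F $986, G $972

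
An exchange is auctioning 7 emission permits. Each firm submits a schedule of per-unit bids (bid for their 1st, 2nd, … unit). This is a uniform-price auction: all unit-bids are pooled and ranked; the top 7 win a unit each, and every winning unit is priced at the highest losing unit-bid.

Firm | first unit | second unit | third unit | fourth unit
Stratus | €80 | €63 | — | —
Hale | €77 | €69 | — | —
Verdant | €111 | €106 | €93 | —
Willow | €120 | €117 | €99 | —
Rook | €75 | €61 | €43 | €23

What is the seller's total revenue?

Total revenue: €539

Merging the schedules and taking the best 7: 120 (Willow-1), 117 (Willow-2), 111 (Verdant-1), 106 (Verdant-2), 99 (Willow-3), 93 (Verdant-3), 80 (Stratus-1)
The (k+1)-th unit-bid is €77.
Allocation: Stratus 1, Verdant 3, Willow 3. Every unit priced at €77.
Revenue = 7 × 77 = €539.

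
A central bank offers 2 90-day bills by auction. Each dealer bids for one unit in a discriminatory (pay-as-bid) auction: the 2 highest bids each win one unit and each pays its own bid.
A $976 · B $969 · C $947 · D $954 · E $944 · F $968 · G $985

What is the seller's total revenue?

Ordering the bids: 985 (G), 976 (A), 969 (B), 968 (F), …
The 2 highest are G, A.
Total revenue = 985 + 976 = $1,961.

Total revenue: $1,961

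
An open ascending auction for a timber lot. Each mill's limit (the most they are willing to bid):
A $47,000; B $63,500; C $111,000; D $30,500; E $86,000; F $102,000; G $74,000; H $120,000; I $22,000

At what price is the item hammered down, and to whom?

Limits ranked: 120,000 (H) > 111,000 (C) > 102,000 (F) > 86,000 (E) > 74,000 (G) > 63,500 (B) > …
Bidding ends when C exits at $111,000; H takes it.

H wins at $111,000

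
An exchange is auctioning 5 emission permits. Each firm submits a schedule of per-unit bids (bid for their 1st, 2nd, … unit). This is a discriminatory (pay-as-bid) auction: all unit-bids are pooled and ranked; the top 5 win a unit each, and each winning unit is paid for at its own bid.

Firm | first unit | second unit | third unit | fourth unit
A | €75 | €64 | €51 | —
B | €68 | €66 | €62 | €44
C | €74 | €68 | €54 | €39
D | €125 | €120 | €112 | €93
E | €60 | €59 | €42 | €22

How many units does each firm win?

A 1, D 4

Merging the schedules and taking the best 5: 125 (D-1), 120 (D-2), 112 (D-3), 93 (D-4), 75 (A-1)
Next rejected bid: €74 (not a price — pay-as-bid).
Allocation: A 1, D 4.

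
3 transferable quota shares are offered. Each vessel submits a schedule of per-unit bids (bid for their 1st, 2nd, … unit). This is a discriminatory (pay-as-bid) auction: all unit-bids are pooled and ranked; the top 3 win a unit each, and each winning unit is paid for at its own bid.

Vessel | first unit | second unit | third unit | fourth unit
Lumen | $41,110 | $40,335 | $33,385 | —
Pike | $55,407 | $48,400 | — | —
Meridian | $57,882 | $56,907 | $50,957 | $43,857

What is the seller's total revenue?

Pooled unit-bids ranked (top 3): 57,882 (Meridian-1), 56,907 (Meridian-2), 55,407 (Pike-1)
Next rejected bid: $50,957 (not a price — pay-as-bid).
Each winning unit pays its own bid.
Revenue = 57,882 + 56,907 + 55,407 = $170,196.

Total revenue: $170,196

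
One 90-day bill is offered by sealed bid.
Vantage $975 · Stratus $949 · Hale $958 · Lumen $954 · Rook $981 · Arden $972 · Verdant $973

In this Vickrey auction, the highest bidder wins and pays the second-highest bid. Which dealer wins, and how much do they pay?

Vickrey auction: the highest bidder wins and pays the second-highest bid.
Bids in order: 981 (Rook) > 975 (Vantage) > 973 (Verdant) > 972 (Arden) > 958 (Hale) > 954 (Lumen) > …
Rook is highest; pays the second-highest bid, $975.

Rook pays $975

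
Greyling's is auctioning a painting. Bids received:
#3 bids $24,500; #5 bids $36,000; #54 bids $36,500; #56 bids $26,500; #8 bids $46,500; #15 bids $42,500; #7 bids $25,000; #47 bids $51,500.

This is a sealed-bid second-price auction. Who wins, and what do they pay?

#47 pays $46,500

Bids in order: 51,500 (#47) > 46,500 (#8) > 42,500 (#15) > 36,500 (#54) > 36,000 (#5) > 26,500 (#56) > …
Second-price: #47 pays #8's bid of $46,500.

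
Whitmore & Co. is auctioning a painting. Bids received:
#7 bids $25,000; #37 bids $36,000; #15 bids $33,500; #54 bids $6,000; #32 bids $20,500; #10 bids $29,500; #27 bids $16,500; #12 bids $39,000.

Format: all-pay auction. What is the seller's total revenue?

Total revenue: $206,000

Bids in order: 39,000 (#12) > 36,000 (#37) > 33,500 (#15) > 29,500 (#10) > 25,000 (#7) > 20,500 (#32) > …
Every bidder forfeits their bid regardless of winning.
Revenue = 25,000 + 36,000 + 33,500 + 6,000 + 20,500 + 29,500 + 16,500 + 39,000 = $206,000.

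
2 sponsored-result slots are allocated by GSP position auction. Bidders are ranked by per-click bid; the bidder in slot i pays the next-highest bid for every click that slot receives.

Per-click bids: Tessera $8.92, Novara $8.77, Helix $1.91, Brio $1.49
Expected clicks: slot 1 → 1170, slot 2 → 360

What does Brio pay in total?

Ranked by bid: $8.92 (Tessera) > $8.77 (Novara) > $1.91 (Helix) > …
Brio ranks below slot 2 → no slot, pays nothing.

Brio pays $0.00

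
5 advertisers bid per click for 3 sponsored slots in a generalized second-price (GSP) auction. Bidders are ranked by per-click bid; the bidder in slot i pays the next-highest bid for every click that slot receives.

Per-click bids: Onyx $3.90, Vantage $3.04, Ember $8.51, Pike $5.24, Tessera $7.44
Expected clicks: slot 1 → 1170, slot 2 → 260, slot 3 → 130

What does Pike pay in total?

Per-click bids in order: $8.51 (Ember) > $7.44 (Tessera) > $5.24 (Pike) > $3.90 (Onyx) > …
Pike holds slot 3 → pays next bid $3.90 × 130 clicks = $507.00.

Pike pays $507.00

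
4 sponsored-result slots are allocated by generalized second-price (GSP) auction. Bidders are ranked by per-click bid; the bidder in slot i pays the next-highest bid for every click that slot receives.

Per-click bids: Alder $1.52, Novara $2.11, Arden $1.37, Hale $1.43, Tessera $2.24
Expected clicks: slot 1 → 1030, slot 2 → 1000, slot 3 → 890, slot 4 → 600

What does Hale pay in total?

Per-click bids in order: $2.24 (Tessera) > $2.11 (Novara) > $1.52 (Alder) > $1.43 (Hale) > $1.37 (Arden)
Hale holds slot 4 → pays next bid $1.37 × 600 clicks = $822.00.

Hale pays $822.00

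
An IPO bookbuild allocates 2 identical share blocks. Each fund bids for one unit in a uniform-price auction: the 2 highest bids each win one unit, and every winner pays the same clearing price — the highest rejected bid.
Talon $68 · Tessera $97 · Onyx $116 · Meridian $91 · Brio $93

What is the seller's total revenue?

Total revenue: $186

Ordering the bids: 116 (Onyx), 97 (Tessera), 93 (Brio), 91 (Meridian), …
The 2 highest are Onyx, Tessera.
Highest unsuccessful bid: $93 → clearing price.
Total revenue = 2 × $93 = $186.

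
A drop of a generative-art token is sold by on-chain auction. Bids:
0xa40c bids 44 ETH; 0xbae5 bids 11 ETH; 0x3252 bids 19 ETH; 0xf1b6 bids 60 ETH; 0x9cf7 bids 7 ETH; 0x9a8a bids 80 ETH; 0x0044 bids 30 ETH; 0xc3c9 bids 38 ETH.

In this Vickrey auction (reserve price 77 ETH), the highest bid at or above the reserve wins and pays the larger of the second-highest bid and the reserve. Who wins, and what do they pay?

Bids in order: 80 (0x9a8a) > 60 (0xf1b6) > 44 (0xa40c) > 38 (0xc3c9) > 30 (0x0044) > 19 (0x3252) > …
Highest eligible bid: 0x9a8a at 80 ETH.
max(second-highest 60 ETH, reserve 77 ETH) = 77 ETH.

0x9a8a pays 77 ETH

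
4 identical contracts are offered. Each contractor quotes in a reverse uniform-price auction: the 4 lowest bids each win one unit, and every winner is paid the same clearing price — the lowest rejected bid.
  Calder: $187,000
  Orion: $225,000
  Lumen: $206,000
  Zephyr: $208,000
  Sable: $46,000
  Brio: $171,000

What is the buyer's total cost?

Total cost: $832,000

Ordering the bids: 46,000 (Sable), 171,000 (Brio), 187,000 (Calder), 206,000 (Lumen), 208,000 (Zephyr), 225,000 (Orion)
Lowest 4: Sable, Brio, Calder, Lumen.
Clearing price = lowest rejected bid = $208,000.
Total cost = 4 × $208,000 = $832,000.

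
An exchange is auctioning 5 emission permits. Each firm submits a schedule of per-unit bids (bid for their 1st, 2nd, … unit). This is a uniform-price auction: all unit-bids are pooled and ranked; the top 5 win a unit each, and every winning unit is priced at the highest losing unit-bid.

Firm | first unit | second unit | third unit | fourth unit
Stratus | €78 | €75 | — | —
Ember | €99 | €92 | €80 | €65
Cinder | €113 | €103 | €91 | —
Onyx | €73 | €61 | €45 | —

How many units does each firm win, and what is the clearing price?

Merging the schedules and taking the best 5: 113 (Cinder-1), 103 (Cinder-2), 99 (Ember-1), 92 (Ember-2), 91 (Cinder-3)
The (k+1)-th unit-bid is €80.
Allocation: Cinder 3, Ember 2.

Cinder 3, Ember 2; clearing price €80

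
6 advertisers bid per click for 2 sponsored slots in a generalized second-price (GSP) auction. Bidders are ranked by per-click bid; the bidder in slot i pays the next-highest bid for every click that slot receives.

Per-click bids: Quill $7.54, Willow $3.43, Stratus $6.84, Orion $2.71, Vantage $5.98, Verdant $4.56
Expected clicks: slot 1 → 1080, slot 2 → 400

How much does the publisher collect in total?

Sorting advertisers: $7.54 (Quill) > $6.84 (Stratus) > $5.98 (Vantage) > …
Slot 1: Quill pays $6.84 × 1080 = $7387.20
Slot 2: Stratus pays $5.98 × 400 = $2392.00
Total = $9779.20

Total revenue: $9779.20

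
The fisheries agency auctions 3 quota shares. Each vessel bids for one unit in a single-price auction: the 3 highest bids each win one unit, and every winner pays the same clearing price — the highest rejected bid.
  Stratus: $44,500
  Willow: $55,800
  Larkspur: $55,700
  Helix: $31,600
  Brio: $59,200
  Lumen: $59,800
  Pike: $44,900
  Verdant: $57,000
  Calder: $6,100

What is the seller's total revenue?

Ordering the bids: 59,800 (Lumen), 59,200 (Brio), 57,000 (Verdant), 55,800 (Willow), 55,700 (Larkspur), …
Top 3: Lumen, Brio, Verdant.
Clearing price = highest rejected bid = $55,800.
Total revenue = 3 × $55,800 = $167,400.

Total revenue: $167,400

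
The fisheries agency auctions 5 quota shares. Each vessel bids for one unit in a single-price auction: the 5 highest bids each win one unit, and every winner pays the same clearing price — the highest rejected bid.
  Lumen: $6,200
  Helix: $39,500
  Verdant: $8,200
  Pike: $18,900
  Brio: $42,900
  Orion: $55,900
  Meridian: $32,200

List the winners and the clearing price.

Bids ranked high→low: 55,900 (Orion), 42,900 (Brio), 39,500 (Helix), 32,200 (Meridian), 18,900 (Pike), 8,200 (Verdant), 6,200 (Lumen)
The 5 highest are Orion, Brio, Helix, Meridian, Pike.
First losing bid is Verdant's $8,200, which sets the uniform price.

Orion, Brio, Helix, Meridian, Pike; each pays $8,200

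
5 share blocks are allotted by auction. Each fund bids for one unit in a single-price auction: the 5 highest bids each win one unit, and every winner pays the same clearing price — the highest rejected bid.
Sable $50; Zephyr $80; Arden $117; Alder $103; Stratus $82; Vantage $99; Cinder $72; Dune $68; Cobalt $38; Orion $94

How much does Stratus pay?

Ordering the bids: 117 (Arden), 103 (Alder), 99 (Vantage), 94 (Orion), 82 (Stratus), 80 (Zephyr), 72 (Cinder), …
Top 5: Arden, Alder, Vantage, Orion, Stratus.
Clearing price = highest rejected bid = $80.
Stratus wins → pays $80.

Stratus pays $80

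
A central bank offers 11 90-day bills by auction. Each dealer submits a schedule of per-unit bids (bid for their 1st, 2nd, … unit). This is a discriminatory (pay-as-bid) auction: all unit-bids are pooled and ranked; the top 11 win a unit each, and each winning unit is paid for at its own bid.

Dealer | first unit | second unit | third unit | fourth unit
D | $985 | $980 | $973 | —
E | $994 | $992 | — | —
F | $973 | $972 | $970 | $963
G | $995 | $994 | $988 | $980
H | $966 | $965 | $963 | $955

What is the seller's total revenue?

Total revenue: $10,826

All unit-bids, highest first — top 11: 995 (G-1), 994 (E-1), 994 (G-2), 992 (E-2), 988 (G-3), 985 (D-1), 980 (D-2), 980 (G-4), 973 (D-3), 973 (F-1), 972 (F-2)
Next rejected bid: $970 (not a price — pay-as-bid).
Each winning unit pays its own bid.
Revenue = 995 + 994 + 994 + 992 + 988 + 985 + 980 + 980 + 973 + 973 + 972 = $10,826.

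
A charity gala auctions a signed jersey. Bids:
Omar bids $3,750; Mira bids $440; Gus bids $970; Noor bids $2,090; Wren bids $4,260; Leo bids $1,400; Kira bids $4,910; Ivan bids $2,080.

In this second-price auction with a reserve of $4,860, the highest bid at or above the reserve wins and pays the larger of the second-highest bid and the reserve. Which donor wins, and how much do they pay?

Second-price auction with a reserve of $4,860: the highest bid at or above the reserve wins and pays the larger of the second-highest bid and the reserve.
Bids in order: 4,910 (Kira) > 4,260 (Wren) > 3,750 (Omar) > 2,090 (Noor) > 2,080 (Ivan) > 1,400 (Leo) > …
Kira has the top bid at or above the reserve ($4,910).
max(second-highest $4,260, reserve $4,860) = $4,860.

Kira pays $4,860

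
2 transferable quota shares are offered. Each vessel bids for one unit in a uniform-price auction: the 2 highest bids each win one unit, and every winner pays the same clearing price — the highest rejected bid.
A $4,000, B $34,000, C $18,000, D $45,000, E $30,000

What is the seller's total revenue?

Bids ranked high→low: 45,000 (D), 34,000 (B), 30,000 (E), 18,000 (C), …
Winners (2 units): D, B.
First losing bid is E's $30,000, which sets the uniform price.
Total revenue = 2 × $30,000 = $60,000.

Total revenue: $60,000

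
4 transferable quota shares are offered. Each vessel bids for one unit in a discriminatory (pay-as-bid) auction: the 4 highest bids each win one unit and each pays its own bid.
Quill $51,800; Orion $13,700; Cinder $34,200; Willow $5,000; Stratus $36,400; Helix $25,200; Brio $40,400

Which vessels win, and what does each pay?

Quill $51,800, Brio $40,400, Stratus $36,400, Cinder $34,200

Bids ranked high→low: 51,800 (Quill), 40,400 (Brio), 36,400 (Stratus), 34,200 (Cinder), 25,200 (Helix), 13,700 (Orion), …
The 4 highest are Quill, Brio, Stratus, Cinder.
Each winner pays its own bid: Quill $51,800, Brio $40,400, Stratus $36,400, Cinder $34,200.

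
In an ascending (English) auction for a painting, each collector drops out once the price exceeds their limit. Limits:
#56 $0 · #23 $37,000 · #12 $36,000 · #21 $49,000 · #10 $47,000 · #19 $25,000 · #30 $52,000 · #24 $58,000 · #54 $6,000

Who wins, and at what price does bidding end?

#24 wins at $52,000

Ascending (English) auction: the price rises until one bidder remains; the winner pays the price at which the last rival dropped out.
Limits in order: 58,000 (#24) > 52,000 (#30) > 49,000 (#21) > 47,000 (#10) > 37,000 (#23) > 36,000 (#12) > …
Once the price passes $52,000, only #24 is left; the hammer falls at #30's limit of $52,000.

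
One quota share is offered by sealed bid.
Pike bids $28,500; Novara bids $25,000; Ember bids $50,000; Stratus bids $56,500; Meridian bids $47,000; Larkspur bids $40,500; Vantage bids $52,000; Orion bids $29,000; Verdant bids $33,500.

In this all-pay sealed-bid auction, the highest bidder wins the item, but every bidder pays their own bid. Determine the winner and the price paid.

Stratus pays $56,500

Rule: the highest bidder wins the item, but every bidder pays their own bid.
Bids ranked: 56,500 (Stratus) > 52,000 (Vantage) > 50,000 (Ember) > 47,000 (Meridian) > 40,500 (Larkspur) > 33,500 (Verdant) > …
Stratus wins with the top bid; all bids are sunk regardless.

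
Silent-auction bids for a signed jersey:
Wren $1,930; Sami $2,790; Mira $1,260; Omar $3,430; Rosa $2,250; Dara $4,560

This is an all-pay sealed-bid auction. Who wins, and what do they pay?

Dara pays $4,560

Sorting bids: 4,560 (Dara) > 3,430 (Omar) > 2,790 (Sami) > 2,250 (Rosa) > 1,930 (Wren) > 1,260 (Mira)
Dara is highest and takes the item; every bidder forfeits their bid.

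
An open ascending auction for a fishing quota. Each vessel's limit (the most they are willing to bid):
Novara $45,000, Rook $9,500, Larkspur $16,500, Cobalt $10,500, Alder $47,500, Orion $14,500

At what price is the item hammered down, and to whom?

Rule: the price rises until one bidder remains; the winner pays the price at which the last rival dropped out.
Sorting limits: 47,500 (Alder) > 45,000 (Novara) > 16,500 (Larkspur) > 14,500 (Orion) > 10,500 (Cobalt) > 9,500 (Rook)
Once the price passes $45,000, only Alder is left; the hammer falls at Novara's limit of $45,000.

Alder wins at $45,000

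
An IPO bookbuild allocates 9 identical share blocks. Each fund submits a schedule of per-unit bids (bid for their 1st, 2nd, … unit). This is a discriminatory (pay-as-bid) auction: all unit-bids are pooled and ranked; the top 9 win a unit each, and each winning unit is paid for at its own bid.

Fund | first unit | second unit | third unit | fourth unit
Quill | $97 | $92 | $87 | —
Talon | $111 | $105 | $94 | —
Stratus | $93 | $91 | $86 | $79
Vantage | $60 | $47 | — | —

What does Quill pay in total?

Quill pays $276

All unit-bids, highest first — top 9: 111 (Talon-1), 105 (Talon-2), 97 (Quill-1), 94 (Talon-3), 93 (Stratus-1), 92 (Quill-2), 91 (Stratus-2), 87 (Quill-3), 86 (Stratus-3)
Next rejected bid: $79 (not a price — pay-as-bid).
Quill's winning unit-bids: 97 + 92 + 87 = $276.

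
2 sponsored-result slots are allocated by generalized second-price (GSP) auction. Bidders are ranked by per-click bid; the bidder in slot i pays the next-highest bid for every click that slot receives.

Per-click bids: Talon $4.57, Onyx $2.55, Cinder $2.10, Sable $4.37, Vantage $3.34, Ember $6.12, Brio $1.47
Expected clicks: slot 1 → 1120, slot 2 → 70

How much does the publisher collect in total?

Total revenue: $5424.30

Per-click bids in order: $6.12 (Ember) > $4.57 (Talon) > $4.37 (Sable) > …
Slot 1: Ember pays $4.57 × 1120 = $5118.40
Slot 2: Talon pays $4.37 × 70 = $305.90
Total = $5424.30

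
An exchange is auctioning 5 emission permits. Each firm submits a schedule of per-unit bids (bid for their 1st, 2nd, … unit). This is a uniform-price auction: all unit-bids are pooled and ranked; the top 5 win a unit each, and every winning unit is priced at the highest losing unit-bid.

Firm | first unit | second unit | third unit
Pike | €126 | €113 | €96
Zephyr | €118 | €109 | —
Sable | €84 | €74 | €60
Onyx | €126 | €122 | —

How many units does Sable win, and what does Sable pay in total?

Sable: 0 units, pays €0

All unit-bids, highest first — top 5: 126 (Pike-1), 126 (Onyx-1), 122 (Onyx-2), 118 (Zephyr-1), 113 (Pike-2)
Highest rejected unit-bid = €109.
Sable wins 0 unit(s) at €109 each.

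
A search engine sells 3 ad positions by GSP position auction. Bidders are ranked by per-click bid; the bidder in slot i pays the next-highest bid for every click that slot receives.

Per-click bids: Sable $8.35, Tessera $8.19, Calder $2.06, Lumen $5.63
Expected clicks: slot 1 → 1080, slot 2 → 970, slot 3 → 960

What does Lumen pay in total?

Lumen pays $1977.60

Ranked by bid: $8.35 (Sable) > $8.19 (Tessera) > $5.63 (Lumen) > $2.06 (Calder)
Lumen holds slot 3 → pays next bid $2.06 × 960 clicks = $1977.60.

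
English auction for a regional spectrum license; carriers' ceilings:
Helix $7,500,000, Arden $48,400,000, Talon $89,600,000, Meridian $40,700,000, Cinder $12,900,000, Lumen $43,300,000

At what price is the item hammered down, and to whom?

Talon wins at $48,400,000

Limits ranked: 89,600,000 (Talon) > 48,400,000 (Arden) > 43,300,000 (Lumen) > 40,700,000 (Meridian) > 12,900,000 (Cinder) > 7,500,000 (Helix)
Bidding ends when Arden exits at $48,400,000; Talon takes it.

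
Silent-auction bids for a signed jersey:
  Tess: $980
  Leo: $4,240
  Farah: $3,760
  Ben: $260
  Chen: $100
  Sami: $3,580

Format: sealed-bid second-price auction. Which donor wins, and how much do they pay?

Rule: the highest bidder wins and pays the second-highest bid.
Bids in order: 4,240 (Leo) > 3,760 (Farah) > 3,580 (Sami) > 980 (Tess) > 260 (Ben) > 100 (Chen)
Leo is highest; pays the second-highest bid, $3,760.

Leo pays $3,760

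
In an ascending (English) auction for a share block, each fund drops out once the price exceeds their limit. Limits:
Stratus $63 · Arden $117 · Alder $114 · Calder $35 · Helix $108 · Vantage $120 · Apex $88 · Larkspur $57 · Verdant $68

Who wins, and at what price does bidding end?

Limits in order: 120 (Vantage) > 117 (Arden) > 114 (Alder) > 108 (Helix) > 88 (Apex) > 68 (Verdant) > …
Arden is the last rival to drop out, at $117; Vantage remains and wins at that price.

Vantage wins at $117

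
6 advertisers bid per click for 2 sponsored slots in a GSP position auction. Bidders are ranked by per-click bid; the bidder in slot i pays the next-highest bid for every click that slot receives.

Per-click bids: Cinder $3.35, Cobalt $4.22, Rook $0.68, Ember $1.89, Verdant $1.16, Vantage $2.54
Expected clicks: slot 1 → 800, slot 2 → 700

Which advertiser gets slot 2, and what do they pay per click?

Ranked by bid: $4.22 (Cobalt) > $3.35 (Cinder) > $2.54 (Vantage) > …
Slot 2 goes to the second-ranked bidder, Cinder, who pays the next bid down: $2.54/click.

Cinder; $2.54 per click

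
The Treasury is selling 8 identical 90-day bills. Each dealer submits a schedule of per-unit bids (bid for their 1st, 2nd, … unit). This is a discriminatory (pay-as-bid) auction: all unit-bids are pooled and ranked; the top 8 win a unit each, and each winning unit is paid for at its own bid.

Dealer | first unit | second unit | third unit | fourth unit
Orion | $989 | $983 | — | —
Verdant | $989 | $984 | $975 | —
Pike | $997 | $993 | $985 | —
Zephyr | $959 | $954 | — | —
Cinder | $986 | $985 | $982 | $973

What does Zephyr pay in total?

Zephyr pays $0

All unit-bids, highest first — top 8: 997 (Pike-1), 993 (Pike-2), 989 (Orion-1), 989 (Verdant-1), 986 (Cinder-1), 985 (Pike-3), 985 (Cinder-2), 984 (Verdant-2)
Next rejected bid: $983 (not a price — pay-as-bid).
Zephyr wins no units.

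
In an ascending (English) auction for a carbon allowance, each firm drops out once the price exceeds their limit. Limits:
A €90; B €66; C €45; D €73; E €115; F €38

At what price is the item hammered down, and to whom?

E wins at €90

Limits ranked: 115 (E) > 90 (A) > 73 (D) > 66 (B) > 45 (C) > 38 (F)
Once the price passes €90, only E is left; the hammer falls at A's limit of €90.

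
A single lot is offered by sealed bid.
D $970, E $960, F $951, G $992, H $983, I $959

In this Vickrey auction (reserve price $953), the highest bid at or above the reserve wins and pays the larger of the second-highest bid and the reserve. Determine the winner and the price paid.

Vickrey auction (reserve price $953): the highest bid at or above the reserve wins and pays the larger of the second-highest bid and the reserve.
Sorting bids: 992 (G) > 983 (H) > 970 (D) > 960 (E) > 959 (I) > 951 (F)
G has the top bid at or above the reserve ($992).
max(second-highest $983, reserve $953) = $983; the reserve does not bind.

G pays $983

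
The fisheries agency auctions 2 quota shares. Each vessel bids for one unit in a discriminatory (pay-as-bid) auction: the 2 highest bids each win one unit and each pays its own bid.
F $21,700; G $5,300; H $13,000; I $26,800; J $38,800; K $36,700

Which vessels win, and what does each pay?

Bids ranked high→low: 38,800 (J), 36,700 (K), 26,800 (I), 21,700 (F), …
The 2 highest are J, K.
Each winner pays its own bid: J $38,800, K $36,700.

J $38,800, K $36,700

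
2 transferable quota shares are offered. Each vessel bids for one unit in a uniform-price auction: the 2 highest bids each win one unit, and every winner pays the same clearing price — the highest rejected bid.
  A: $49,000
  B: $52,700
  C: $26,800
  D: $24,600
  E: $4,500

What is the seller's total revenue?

Ordering the bids: 52,700 (B), 49,000 (A), 26,800 (C), 24,600 (D), …
Top 2: B, A.
First losing bid is C's $26,800, which sets the uniform price.
Total revenue = 2 × $26,800 = $53,600.

Total revenue: $53,600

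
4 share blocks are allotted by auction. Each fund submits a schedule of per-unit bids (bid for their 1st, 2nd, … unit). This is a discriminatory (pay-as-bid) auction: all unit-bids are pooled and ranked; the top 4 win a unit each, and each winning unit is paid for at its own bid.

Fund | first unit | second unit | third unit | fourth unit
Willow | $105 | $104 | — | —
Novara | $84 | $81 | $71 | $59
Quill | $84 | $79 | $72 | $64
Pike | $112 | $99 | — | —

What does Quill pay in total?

Quill pays $0

Merging the schedules and taking the best 4: 112 (Pike-1), 105 (Willow-1), 104 (Willow-2), 99 (Pike-2)
Next rejected bid: $84 (not a price — pay-as-bid).
Quill wins no units.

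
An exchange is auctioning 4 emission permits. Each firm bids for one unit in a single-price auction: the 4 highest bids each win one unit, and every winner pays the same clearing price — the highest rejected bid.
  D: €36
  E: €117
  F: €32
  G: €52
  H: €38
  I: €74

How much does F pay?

F pays €0

Bids ranked high→low: 117 (E), 74 (I), 52 (G), 38 (H), 36 (D), 32 (F)
Top 4: E, I, G, H.
First losing bid is D's €36, which sets the uniform price.
F does not win → pays €0.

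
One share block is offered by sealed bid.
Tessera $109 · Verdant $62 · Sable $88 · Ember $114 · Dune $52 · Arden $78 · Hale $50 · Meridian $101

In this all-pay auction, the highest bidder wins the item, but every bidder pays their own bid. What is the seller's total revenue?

Total revenue: $654

Bids ranked: 114 (Ember) > 109 (Tessera) > 101 (Meridian) > 88 (Sable) > 78 (Arden) > 62 (Verdant) > …
Ember wins with the top bid; all bids are sunk regardless.
Every bidder forfeits their bid regardless of winning.
Revenue = 109 + 62 + 88 + 114 + 52 + 78 + 50 + 101 = $654.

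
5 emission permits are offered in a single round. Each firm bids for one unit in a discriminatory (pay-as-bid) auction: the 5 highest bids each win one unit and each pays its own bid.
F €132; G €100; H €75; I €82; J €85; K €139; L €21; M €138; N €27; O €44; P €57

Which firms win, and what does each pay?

Bids ranked high→low: 139 (K), 138 (M), 132 (F), 100 (G), 85 (J), 82 (I), 75 (H), …
Winners (5 units): K, M, F, G, J.
Each winner pays its own bid: K €139, M €138, F €132, G €100, J €85.

K €139, M €138, F €132, G €100, J €85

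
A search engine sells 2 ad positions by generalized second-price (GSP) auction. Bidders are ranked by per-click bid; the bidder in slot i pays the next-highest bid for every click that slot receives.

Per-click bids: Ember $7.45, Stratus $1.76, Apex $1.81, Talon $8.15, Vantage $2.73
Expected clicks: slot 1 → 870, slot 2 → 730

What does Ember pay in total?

Sorting advertisers: $8.15 (Talon) > $7.45 (Ember) > $2.73 (Vantage) > …
Ember holds slot 2 → pays next bid $2.73 × 730 clicks = $1992.90.

Ember pays $1992.90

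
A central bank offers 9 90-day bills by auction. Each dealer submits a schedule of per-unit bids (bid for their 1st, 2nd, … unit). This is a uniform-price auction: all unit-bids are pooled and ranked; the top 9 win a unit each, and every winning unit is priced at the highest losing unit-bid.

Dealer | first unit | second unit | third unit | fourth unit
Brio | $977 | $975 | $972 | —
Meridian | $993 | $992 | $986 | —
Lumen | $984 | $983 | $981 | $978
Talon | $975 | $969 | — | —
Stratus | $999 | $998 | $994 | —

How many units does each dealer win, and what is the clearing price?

All unit-bids, highest first — top 9: 999 (Stratus-1), 998 (Stratus-2), 994 (Stratus-3), 993 (Meridian-1), 992 (Meridian-2), 986 (Meridian-3), 984 (Lumen-1), 983 (Lumen-2), 981 (Lumen-3)
First bid not allocated: $978.
Allocation: Lumen 3, Meridian 3, Stratus 3.

Lumen 3, Meridian 3, Stratus 3; clearing price $978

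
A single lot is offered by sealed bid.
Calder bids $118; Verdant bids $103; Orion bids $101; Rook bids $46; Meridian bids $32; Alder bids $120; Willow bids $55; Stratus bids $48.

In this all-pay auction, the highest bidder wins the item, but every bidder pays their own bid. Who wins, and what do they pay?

Alder pays $120

Bids ranked: 120 (Alder) > 118 (Calder) > 103 (Verdant) > 101 (Orion) > 55 (Willow) > 48 (Stratus) > …
Alder is highest and takes the item; every bidder forfeits their bid.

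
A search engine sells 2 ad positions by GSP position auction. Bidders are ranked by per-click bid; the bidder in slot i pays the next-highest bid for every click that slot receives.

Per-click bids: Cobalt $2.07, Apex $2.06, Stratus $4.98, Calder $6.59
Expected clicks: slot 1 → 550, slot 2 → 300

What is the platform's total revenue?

Per-click bids in order: $6.59 (Calder) > $4.98 (Stratus) > $2.07 (Cobalt) > …
Slot 1: Calder pays $4.98 × 550 = $2739.00
Slot 2: Stratus pays $2.07 × 300 = $621.00
Total = $3360.00

Total revenue: $3360.00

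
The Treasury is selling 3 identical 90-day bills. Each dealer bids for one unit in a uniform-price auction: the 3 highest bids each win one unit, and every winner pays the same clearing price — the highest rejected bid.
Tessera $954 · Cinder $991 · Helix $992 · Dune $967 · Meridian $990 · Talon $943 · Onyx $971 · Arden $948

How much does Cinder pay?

Bids ranked high→low: 992 (Helix), 991 (Cinder), 990 (Meridian), 971 (Onyx), 967 (Dune), …
Winners (3 units): Helix, Cinder, Meridian.
First losing bid is Onyx's $971, which sets the uniform price.
Cinder wins → pays $971.

Cinder pays $971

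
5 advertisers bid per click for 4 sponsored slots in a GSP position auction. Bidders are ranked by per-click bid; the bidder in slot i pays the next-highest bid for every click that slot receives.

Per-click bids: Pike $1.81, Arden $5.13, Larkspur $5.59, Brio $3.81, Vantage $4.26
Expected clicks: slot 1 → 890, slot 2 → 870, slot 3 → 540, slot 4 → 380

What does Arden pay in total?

Arden pays $3706.20

Sorting advertisers: $5.59 (Larkspur) > $5.13 (Arden) > $4.26 (Vantage) > $3.81 (Brio) > $1.81 (Pike)
Arden holds slot 2 → pays next bid $4.26 × 870 clicks = $3706.20.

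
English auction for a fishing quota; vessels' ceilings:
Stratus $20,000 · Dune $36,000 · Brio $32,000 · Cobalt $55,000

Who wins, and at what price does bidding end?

Open ascending-bid auction: the price rises until one bidder remains; the winner pays the price at which the last rival dropped out.
Limits ranked: 55,000 (Cobalt) > 36,000 (Dune) > 32,000 (Brio) > 20,000 (Stratus)
Once the price passes $36,000, only Cobalt is left; the hammer falls at Dune's limit of $36,000.

Cobalt wins at $36,000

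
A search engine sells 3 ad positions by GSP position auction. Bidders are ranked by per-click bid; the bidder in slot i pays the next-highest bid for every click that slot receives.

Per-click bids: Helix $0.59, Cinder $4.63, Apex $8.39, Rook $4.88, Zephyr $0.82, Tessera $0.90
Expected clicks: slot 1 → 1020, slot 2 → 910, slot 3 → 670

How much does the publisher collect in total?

Total revenue: $9793.90

Sorting advertisers: $8.39 (Apex) > $4.88 (Rook) > $4.63 (Cinder) > $0.90 (Tessera) > …
Slot 1: Apex pays $4.88 × 1020 = $4977.60
Slot 2: Rook pays $4.63 × 910 = $4213.30
Slot 3: Cinder pays $0.90 × 670 = $603.00
Total = $9793.90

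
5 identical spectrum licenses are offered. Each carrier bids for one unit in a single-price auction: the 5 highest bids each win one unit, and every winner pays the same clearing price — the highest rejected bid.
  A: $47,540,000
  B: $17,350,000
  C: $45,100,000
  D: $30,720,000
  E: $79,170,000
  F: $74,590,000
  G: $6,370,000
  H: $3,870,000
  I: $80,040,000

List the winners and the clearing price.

Bids ranked high→low: 80,040,000 (I), 79,170,000 (E), 74,590,000 (F), 47,540,000 (A), 45,100,000 (C), 30,720,000 (D), 17,350,000 (B), …
Top 5: I, E, F, A, C.
Highest unsuccessful bid: $30,720,000 → clearing price.

I, E, F, A, C; each pays $30,720,000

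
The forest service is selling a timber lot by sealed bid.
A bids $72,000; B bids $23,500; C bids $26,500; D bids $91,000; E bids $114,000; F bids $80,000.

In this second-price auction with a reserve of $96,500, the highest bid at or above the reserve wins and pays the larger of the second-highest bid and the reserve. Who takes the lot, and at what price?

Bids in order: 114,000 (E) > 91,000 (D) > 80,000 (F) > 72,000 (A) > 26,500 (C) > 23,500 (B)
Highest eligible bid: E at $114,000.
Second-highest bid $91,000 is below the reserve $96,500, so the reserve binds → payment $96,500.

E pays $96,500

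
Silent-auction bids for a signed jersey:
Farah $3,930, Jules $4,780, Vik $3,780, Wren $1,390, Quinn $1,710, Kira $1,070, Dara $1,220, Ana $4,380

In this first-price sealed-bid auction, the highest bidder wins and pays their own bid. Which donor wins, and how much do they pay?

Rule: the highest bidder wins and pays their own bid.
Bids ranked: 4,780 (Jules) > 4,380 (Ana) > 3,930 (Farah) > 3,780 (Vik) > 1,710 (Quinn) > 1,390 (Wren) > …
First-price: Jules pays what they bid, $4,780.

Jules pays $4,780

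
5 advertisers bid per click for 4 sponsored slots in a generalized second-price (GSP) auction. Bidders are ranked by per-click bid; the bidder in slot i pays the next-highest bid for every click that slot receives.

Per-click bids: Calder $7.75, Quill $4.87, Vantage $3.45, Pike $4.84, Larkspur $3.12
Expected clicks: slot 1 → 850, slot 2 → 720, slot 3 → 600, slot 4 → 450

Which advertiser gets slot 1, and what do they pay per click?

Calder; $4.87 per click

Ranked by bid: $7.75 (Calder) > $4.87 (Quill) > $4.84 (Pike) > $3.45 (Vantage) > $3.12 (Larkspur)
Slot 1 goes to the first-ranked bidder, Calder, who pays the next bid down: $4.87/click.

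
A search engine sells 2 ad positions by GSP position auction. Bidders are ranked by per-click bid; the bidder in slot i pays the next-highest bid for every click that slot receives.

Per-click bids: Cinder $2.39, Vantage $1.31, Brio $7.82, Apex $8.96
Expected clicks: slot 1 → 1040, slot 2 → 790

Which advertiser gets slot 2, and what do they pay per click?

Brio; $2.39 per click

Ranked by bid: $8.96 (Apex) > $7.82 (Brio) > $2.39 (Cinder) > …
Slot 2 goes to the second-ranked bidder, Brio, who pays the next bid down: $2.39/click.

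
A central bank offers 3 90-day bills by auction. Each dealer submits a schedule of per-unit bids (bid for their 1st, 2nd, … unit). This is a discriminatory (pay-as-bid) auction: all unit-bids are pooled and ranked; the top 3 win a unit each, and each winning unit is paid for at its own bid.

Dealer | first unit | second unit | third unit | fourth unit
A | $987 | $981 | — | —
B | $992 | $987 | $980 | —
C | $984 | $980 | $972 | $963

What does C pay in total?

C pays $0

Pooled unit-bids ranked (top 3): 992 (B-1), 987 (A-1), 987 (B-2)
Next rejected bid: $984 (not a price — pay-as-bid).
C wins no units.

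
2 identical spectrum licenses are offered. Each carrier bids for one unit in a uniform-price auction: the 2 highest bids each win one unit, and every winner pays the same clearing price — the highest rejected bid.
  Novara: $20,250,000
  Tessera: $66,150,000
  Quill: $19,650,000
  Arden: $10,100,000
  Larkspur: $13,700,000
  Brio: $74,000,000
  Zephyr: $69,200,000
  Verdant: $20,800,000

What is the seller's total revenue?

Total revenue: $132,300,000

Bids ranked high→low: 74,000,000 (Brio), 69,200,000 (Zephyr), 66,150,000 (Tessera), 20,800,000 (Verdant), …
Winners (2 units): Brio, Zephyr.
First losing bid is Tessera's $66,150,000, which sets the uniform price.
Total revenue = 2 × $66,150,000 = $132,300,000.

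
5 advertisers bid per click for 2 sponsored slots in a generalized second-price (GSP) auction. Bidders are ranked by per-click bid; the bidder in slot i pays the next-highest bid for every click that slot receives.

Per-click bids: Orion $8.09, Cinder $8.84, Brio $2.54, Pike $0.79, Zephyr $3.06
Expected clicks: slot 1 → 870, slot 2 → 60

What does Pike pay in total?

Pike pays $0.00

Sorting advertisers: $8.84 (Cinder) > $8.09 (Orion) > $3.06 (Zephyr) > …
Pike ranks below slot 2 → no slot, pays nothing.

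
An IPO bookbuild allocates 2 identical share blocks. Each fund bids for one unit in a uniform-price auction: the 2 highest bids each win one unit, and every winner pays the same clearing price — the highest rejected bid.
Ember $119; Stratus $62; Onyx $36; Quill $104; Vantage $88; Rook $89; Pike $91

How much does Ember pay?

Ordering the bids: 119 (Ember), 104 (Quill), 91 (Pike), 89 (Rook), …
Winners (2 units): Ember, Quill.
First losing bid is Pike's $91, which sets the uniform price.
Ember wins → pays $91.

Ember pays $91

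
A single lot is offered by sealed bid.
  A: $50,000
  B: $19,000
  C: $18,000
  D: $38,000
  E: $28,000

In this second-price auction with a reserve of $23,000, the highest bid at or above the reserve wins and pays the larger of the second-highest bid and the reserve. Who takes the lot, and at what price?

A pays $38,000

Bids in order: 50,000 (A) > 38,000 (D) > 28,000 (E) > 19,000 (B) > 18,000 (C)
Highest eligible bid: A at $50,000.
Second-highest bid $38,000 exceeds the reserve $23,000 → payment $38,000.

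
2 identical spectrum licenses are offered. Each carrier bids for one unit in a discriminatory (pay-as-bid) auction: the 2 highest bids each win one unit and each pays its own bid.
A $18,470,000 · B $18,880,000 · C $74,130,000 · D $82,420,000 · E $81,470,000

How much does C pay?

C pays $0

Ordering the bids: 82,420,000 (D), 81,470,000 (E), 74,130,000 (C), 18,880,000 (B), …
Top 2: D, E.
C does not win → $0.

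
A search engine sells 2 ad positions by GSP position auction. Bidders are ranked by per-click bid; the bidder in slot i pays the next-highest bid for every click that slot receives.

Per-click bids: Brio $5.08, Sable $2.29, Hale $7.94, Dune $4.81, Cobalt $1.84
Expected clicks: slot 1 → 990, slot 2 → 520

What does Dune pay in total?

Sorting advertisers: $7.94 (Hale) > $5.08 (Brio) > $4.81 (Dune) > …
Dune ranks below slot 2 → no slot, pays nothing.

Dune pays $0.00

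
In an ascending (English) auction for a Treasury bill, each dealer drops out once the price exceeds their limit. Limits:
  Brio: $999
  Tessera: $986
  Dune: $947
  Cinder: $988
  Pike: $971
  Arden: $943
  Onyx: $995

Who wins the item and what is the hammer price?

Brio wins at $995

Sorting limits: 999 (Brio) > 995 (Onyx) > 988 (Cinder) > 986 (Tessera) > 971 (Pike) > 947 (Dune) > …
Once the price passes $995, only Brio is left; the hammer falls at Onyx's limit of $995.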